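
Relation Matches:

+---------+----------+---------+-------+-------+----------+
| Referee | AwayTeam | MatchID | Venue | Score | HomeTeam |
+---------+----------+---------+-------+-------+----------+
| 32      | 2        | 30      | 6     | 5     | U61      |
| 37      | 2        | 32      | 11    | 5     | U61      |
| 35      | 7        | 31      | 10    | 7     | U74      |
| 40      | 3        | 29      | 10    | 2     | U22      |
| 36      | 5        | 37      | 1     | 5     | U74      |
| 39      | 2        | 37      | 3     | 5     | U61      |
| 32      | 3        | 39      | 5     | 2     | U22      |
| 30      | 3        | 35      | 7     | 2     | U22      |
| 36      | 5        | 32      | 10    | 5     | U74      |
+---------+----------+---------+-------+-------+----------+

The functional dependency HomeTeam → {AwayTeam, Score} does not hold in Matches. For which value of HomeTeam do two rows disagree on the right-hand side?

HomeTeam=U61: 3 rows → {AwayTeam,Score} = (2, 5), (2, 5), (2, 5) ✓
HomeTeam=U74: 3 rows → {AwayTeam,Score} takes values {(7, 7), (5, 5)} — violation
HomeTeam=U22: 3 rows → {AwayTeam,Score} = (3, 2), (3, 2), (3, 2) ✓
The only HomeTeam value with inconsistent RHS is HomeTeam=U74.

U74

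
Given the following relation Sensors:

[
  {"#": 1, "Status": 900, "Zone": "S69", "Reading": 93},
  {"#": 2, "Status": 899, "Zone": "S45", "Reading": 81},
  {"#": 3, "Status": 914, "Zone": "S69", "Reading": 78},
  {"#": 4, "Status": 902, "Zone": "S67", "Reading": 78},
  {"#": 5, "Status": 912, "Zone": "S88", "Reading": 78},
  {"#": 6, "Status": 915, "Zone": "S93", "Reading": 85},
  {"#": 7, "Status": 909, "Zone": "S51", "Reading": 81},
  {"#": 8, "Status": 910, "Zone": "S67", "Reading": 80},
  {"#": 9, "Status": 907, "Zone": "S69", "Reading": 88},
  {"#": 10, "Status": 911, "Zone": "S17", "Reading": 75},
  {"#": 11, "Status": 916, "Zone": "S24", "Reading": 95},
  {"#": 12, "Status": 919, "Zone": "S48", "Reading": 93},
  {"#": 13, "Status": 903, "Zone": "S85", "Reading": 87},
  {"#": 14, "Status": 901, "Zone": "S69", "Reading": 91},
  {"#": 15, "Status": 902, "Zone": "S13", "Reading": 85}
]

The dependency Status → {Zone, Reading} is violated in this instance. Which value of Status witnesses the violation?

902

Status=900: row 1 → {Zone,Reading} = (S69, 93) ✓
Status=899: row 2 → {Zone,Reading} = (S45, 81) ✓
Status=914: row 3 → {Zone,Reading} = (S69, 78) ✓
Status=902: rows 4, 15 → {Zone,Reading} takes values {(S67, 78), (S13, 85)} — violation
Status=912: row 5 → {Zone,Reading} = (S88, 78) ✓
Status=915: row 6 → {Zone,Reading} = (S93, 85) ✓
Status=909: row 7 → {Zone,Reading} = (S51, 81) ✓
Status=910: row 8 → {Zone,Reading} = (S67, 80) ✓
Status=907: row 9 → {Zone,Reading} = (S69, 88) ✓
Status=911: row 10 → {Zone,Reading} = (S17, 75) ✓
Status=916: row 11 → {Zone,Reading} = (S24, 95) ✓
Status=919: row 12 → {Zone,Reading} = (S48, 93) ✓
Status=903: row 13 → {Zone,Reading} = (S85, 87) ✓
Status=901: row 14 → {Zone,Reading} = (S69, 91) ✓
The only Status value with inconsistent RHS is Status=902.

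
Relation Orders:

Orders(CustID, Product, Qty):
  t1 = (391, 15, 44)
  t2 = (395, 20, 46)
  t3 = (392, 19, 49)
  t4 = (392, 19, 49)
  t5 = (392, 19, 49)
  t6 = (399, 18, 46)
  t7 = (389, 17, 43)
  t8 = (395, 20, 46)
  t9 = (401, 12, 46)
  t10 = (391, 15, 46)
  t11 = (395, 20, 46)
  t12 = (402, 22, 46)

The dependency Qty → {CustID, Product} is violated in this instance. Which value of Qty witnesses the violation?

46

Qty=44: row 1 → {CustID,Product} = (391, 15) ✓
Qty=46: rows 2, 6, 8, 9, 10, 11, 12 → {CustID,Product} takes values {(395, 20), (399, 18), (401, 12), (391, 15), (402, 22)} — violation
Qty=49: rows 3, 4, 5 → {CustID,Product} = (392, 19), (392, 19), (392, 19) ✓
Qty=43: row 7 → {CustID,Product} = (389, 17) ✓
The only Qty value with inconsistent RHS is Qty=46.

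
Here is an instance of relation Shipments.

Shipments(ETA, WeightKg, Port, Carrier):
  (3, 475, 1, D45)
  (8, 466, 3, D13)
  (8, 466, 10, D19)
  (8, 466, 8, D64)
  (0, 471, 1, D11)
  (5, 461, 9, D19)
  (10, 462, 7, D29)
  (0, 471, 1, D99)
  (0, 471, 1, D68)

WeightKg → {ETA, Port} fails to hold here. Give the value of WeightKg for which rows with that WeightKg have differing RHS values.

WeightKg=475: 1 row → {ETA,Port} = (3, 1) ✓
WeightKg=466: 3 rows → {ETA,Port} takes values {(8, 3), (8, 10), (8, 8)} — violation
WeightKg=471: 3 rows → {ETA,Port} = (0, 1), (0, 1), (0, 1) ✓
WeightKg=461: 1 row → {ETA,Port} = (5, 9) ✓
WeightKg=462: 1 row → {ETA,Port} = (10, 7) ✓
The only WeightKg value with inconsistent RHS is WeightKg=466.

466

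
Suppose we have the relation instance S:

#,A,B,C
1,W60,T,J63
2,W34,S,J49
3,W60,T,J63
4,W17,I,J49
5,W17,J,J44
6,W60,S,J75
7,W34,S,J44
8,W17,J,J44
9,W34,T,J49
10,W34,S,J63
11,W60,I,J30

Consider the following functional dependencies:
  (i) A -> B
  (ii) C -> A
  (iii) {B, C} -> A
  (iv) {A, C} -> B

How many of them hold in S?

(i) A -> B: A=W60: rows 1, 3, 6, 11 → B takes values {T, S, I} — violation; A=W34: rows 2, 7, 9, 10 → B takes values {S, T} — violation; A=W17: rows 4, 5, 8 → B takes values {I, J} — violation — fails.
(ii) C -> A: C=J63: rows 1, 3, 10 → A takes values {W60, W34} — violation; C=J49: rows 2, 4, 9 → A takes values {W34, W17} — violation; C=J44: rows 5, 7, 8 → A takes values {W17, W34} — violation — fails.
(iii) {B, C} -> A: every LHS value maps to a single RHS value — holds.
(iv) {A, C} -> B: (A=W34, C=J49): rows 2, 9 → B takes values {S, T} — violation — fails.
1 of the 4 dependencies holds.

1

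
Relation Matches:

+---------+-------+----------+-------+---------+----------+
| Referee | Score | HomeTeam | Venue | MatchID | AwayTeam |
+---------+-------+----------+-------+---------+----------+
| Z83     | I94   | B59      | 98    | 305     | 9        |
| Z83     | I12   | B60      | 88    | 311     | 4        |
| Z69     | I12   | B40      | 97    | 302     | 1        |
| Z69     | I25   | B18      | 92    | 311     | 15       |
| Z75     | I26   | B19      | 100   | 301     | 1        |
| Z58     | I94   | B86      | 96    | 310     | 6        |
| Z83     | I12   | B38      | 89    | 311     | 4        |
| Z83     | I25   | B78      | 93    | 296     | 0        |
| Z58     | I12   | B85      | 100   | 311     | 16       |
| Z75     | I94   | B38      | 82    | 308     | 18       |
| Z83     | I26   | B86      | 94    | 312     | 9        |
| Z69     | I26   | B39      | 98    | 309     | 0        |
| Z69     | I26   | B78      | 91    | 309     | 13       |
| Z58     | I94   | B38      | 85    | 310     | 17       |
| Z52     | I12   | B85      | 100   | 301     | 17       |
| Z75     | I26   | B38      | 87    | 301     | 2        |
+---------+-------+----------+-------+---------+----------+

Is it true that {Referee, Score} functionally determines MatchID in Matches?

Yes

(Referee=Z83, Score=I94): 1 row → MatchID = 305 ✓
(Referee=Z83, Score=I12): 2 rows → MatchID = 311, 311 ✓
(Referee=Z69, Score=I12): 1 row → MatchID = 302 ✓
(Referee=Z69, Score=I25): 1 row → MatchID = 311 ✓
(Referee=Z75, Score=I26): 2 rows → MatchID = 301, 301 ✓
(Referee=Z58, Score=I94): 2 rows → MatchID = 310, 310 ✓
(Referee=Z83, Score=I25): 1 row → MatchID = 296 ✓
(Referee=Z58, Score=I12): 1 row → MatchID = 311 ✓
(Referee=Z75, Score=I94): 1 row → MatchID = 308 ✓
(Referee=Z83, Score=I26): 1 row → MatchID = 312 ✓
(Referee=Z69, Score=I26): 2 rows → MatchID = 309, 309 ✓
(Referee=Z52, Score=I12): 1 row → MatchID = 301 ✓
Every {Referee, Score} value is associated with a single MatchID value, so {Referee, Score} -> MatchID holds.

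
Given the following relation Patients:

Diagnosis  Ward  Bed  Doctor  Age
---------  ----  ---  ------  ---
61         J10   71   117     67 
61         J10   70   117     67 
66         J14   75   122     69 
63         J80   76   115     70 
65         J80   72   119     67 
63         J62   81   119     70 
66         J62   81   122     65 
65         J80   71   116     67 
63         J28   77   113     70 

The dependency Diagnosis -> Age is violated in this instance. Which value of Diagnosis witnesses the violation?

Diagnosis=61: 2 rows → Age = 67, 67 ✓
Diagnosis=66: 2 rows → Age takes values {69, 65} — violation
Diagnosis=63: 3 rows → Age = 70, 70, 70 ✓
Diagnosis=65: 2 rows → Age = 67, 67 ✓
The only Diagnosis value with inconsistent Age is Diagnosis=66.

66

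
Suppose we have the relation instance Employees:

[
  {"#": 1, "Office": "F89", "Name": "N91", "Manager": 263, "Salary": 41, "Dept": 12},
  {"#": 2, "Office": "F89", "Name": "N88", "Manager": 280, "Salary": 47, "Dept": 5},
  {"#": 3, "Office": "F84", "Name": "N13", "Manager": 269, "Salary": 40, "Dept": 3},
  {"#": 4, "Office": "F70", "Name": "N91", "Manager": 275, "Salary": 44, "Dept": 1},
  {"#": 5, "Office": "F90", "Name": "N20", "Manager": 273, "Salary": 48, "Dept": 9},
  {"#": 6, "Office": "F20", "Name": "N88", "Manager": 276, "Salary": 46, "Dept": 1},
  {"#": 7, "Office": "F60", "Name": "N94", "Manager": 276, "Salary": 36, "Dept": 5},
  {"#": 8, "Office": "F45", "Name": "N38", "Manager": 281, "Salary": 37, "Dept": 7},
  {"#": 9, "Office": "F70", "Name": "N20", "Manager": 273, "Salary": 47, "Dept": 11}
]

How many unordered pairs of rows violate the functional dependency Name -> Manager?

2

Name=N91: violating pairs (1,4) — 1 pair.
Name=N88: violating pairs (2,6) — 1 pair.
Name=N20: all 2 rows agree on Manager — 0 pairs.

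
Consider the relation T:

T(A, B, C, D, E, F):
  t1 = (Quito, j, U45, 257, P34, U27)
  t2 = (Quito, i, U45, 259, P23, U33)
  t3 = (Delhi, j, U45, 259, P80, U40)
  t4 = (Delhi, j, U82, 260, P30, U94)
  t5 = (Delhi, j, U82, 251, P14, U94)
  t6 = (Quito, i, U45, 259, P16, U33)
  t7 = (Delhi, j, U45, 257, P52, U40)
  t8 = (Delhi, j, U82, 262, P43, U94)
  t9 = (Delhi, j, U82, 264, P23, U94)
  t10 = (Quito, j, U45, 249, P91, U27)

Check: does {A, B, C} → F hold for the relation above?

Yes

(A=Quito, B=j, C=U45): rows 1, 10 → F = U27, U27 ✓
(A=Quito, B=i, C=U45): rows 2, 6 → F = U33, U33 ✓
(A=Delhi, B=j, C=U45): rows 3, 7 → F = U40, U40 ✓
(A=Delhi, B=j, C=U82): rows 4, 5, 8, 9 → F = U94, U94, U94, U94 ✓
Every {A, B, C} value is associated with a single F value, so {A, B, C} → F holds.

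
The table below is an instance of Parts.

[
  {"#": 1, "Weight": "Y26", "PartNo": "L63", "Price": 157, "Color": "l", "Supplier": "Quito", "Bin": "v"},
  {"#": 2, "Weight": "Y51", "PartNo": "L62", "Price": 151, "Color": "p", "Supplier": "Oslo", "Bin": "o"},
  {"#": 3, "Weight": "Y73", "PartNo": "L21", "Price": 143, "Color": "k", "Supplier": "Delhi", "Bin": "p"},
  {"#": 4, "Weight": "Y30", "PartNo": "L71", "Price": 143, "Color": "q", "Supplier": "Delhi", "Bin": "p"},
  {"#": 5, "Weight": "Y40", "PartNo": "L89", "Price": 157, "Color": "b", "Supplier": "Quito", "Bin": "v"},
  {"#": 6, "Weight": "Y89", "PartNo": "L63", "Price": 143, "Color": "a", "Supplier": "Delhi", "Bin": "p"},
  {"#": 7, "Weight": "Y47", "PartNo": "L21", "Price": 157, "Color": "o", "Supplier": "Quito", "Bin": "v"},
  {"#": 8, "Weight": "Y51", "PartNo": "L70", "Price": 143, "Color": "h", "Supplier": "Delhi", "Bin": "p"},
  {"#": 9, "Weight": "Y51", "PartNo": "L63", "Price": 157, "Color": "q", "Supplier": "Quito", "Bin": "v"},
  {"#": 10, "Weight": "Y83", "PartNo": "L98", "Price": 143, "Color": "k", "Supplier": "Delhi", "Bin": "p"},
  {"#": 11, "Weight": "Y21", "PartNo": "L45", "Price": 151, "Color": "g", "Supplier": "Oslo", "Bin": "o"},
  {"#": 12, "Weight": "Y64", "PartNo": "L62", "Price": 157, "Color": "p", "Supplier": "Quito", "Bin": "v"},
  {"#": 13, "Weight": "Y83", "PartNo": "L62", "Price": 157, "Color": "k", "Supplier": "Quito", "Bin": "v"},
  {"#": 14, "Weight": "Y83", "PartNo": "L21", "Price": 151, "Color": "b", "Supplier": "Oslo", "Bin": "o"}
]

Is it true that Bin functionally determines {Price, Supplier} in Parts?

Bin=v: rows 1, 5, 7, 9, 12, 13 → {Price,Supplier} = (157, Quito), (157, Quito), (157, Quito), (157, Quito), (157, Quito), (157, Quito) ✓
Bin=o: rows 2, 11, 14 → {Price,Supplier} = (151, Oslo), (151, Oslo), (151, Oslo) ✓
Bin=p: rows 3, 4, 6, 8, 10 → {Price,Supplier} = (143, Delhi), (143, Delhi), (143, Delhi), (143, Delhi), (143, Delhi) ✓
Every Bin value is associated with a single {Price, Supplier} value, so Bin → {Price, Supplier} holds.

Yes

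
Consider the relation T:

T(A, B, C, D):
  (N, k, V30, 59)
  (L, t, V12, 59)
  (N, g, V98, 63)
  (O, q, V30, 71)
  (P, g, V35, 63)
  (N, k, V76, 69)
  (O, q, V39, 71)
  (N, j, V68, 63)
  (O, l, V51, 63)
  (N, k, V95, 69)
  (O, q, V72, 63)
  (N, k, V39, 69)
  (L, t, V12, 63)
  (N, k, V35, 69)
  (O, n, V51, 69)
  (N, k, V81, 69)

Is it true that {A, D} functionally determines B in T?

(A=N, D=59): 1 row → B = k ✓
(A=L, D=59): 1 row → B = t ✓
(A=N, D=63): 2 rows → B takes values {g, j} — violation
(A=O, D=71): 2 rows → B = q, q ✓
(A=P, D=63): 1 row → B = g ✓
(A=N, D=69): 5 rows → B = k, k, k, k, k ✓
(A=O, D=63): 2 rows → B takes values {l, q} — violation
(A=L, D=63): 1 row → B = t ✓
(A=O, D=69): 1 row → B = n ✓
Two rows agree on {A, D} but differ on B, so {A, D} -> B does not hold.

No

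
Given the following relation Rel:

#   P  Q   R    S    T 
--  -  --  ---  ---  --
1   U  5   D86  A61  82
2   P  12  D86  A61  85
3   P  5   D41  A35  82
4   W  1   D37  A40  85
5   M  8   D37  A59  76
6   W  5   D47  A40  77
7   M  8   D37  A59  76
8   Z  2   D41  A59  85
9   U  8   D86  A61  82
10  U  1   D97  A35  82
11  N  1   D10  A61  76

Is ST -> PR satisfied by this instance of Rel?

No

(S=A61, T=82): rows 1, 9 → {P,R} = (U, D86), (U, D86) ✓
(S=A61, T=85): row 2 → {P,R} = (P, D86) ✓
(S=A35, T=82): rows 3, 10 → {P,R} takes values {(P, D41), (U, D97)} — violation
(S=A40, T=85): row 4 → {P,R} = (W, D37) ✓
(S=A59, T=76): rows 5, 7 → {P,R} = (M, D37), (M, D37) ✓
(S=A40, T=77): row 6 → {P,R} = (W, D47) ✓
(S=A59, T=85): row 8 → {P,R} = (Z, D41) ✓
(S=A61, T=76): row 11 → {P,R} = (N, D10) ✓
Two rows agree on ST but differ on PR, so ST -> PR does not hold.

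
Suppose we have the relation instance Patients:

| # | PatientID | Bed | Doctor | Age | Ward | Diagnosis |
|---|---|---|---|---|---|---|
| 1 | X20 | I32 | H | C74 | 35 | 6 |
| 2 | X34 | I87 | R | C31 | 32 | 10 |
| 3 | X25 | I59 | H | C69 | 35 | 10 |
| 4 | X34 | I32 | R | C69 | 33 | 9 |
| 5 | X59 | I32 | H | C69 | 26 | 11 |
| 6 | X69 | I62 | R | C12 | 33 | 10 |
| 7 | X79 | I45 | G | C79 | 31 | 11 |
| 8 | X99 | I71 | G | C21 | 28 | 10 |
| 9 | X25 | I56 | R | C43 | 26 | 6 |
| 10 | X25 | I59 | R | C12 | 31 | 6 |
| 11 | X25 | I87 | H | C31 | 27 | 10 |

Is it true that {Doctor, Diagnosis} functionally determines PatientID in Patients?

No

(Doctor=H, Diagnosis=6): row 1 → PatientID = X20 ✓
(Doctor=R, Diagnosis=10): rows 2, 6 → PatientID takes values {X34, X69} — violation
(Doctor=H, Diagnosis=10): rows 3, 11 → PatientID = X25, X25 ✓
(Doctor=R, Diagnosis=9): row 4 → PatientID = X34 ✓
(Doctor=H, Diagnosis=11): row 5 → PatientID = X59 ✓
(Doctor=G, Diagnosis=11): row 7 → PatientID = X79 ✓
(Doctor=G, Diagnosis=10): row 8 → PatientID = X99 ✓
(Doctor=R, Diagnosis=6): rows 9, 10 → PatientID = X25, X25 ✓
Two rows agree on {Doctor, Diagnosis} but differ on PatientID, so {Doctor, Diagnosis} → PatientID does not hold.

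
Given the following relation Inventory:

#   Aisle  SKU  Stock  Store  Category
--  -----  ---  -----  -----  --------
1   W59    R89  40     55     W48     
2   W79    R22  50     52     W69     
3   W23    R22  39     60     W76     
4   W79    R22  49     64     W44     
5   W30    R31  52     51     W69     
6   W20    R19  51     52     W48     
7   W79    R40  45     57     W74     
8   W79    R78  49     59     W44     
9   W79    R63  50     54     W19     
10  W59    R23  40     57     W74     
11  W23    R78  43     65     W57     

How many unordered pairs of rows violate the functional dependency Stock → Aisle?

0

Stock=40: all 2 rows agree on Aisle — 0 pairs.
Stock=50: all 2 rows agree on Aisle — 0 pairs.
Stock=49: all 2 rows agree on Aisle — 0 pairs.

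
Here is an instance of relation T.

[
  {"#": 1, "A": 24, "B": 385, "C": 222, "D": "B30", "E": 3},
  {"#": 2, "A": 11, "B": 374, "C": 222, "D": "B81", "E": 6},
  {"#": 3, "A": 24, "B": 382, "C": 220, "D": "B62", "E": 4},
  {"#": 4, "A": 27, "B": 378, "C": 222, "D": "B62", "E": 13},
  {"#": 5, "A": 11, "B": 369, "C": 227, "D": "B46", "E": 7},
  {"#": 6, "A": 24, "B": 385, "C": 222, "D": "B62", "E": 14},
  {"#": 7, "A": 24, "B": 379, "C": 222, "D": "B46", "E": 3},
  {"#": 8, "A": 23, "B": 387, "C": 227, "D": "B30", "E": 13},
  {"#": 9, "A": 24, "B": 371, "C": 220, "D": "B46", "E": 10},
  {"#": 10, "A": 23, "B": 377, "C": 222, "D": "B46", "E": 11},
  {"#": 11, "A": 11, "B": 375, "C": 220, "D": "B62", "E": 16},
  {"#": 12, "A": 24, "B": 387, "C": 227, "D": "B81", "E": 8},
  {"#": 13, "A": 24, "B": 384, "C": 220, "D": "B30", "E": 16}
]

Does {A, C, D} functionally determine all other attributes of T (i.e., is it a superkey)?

All 13 rows have distinct {A, C, D} values, so {A, C, D} → (all attributes) holds and {A, C, D} is a superkey.

Yes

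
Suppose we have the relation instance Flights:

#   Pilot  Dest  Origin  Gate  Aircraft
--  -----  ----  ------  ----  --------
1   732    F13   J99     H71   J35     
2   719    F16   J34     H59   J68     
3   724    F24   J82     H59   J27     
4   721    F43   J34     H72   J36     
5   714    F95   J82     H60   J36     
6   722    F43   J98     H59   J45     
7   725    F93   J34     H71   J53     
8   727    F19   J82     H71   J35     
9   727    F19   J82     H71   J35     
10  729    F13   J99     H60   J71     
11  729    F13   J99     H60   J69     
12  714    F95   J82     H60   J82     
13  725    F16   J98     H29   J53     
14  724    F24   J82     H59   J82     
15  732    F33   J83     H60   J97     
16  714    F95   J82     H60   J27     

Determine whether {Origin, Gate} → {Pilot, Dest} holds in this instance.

Yes

(Origin=J99, Gate=H71): row 1 → {Pilot,Dest} = (732, F13) ✓
(Origin=J34, Gate=H59): row 2 → {Pilot,Dest} = (719, F16) ✓
(Origin=J82, Gate=H59): rows 3, 14 → {Pilot,Dest} = (724, F24), (724, F24) ✓
(Origin=J34, Gate=H72): row 4 → {Pilot,Dest} = (721, F43) ✓
(Origin=J82, Gate=H60): rows 5, 12, 16 → {Pilot,Dest} = (714, F95), (714, F95), (714, F95) ✓
(Origin=J98, Gate=H59): row 6 → {Pilot,Dest} = (722, F43) ✓
(Origin=J34, Gate=H71): row 7 → {Pilot,Dest} = (725, F93) ✓
(Origin=J82, Gate=H71): rows 8, 9 → {Pilot,Dest} = (727, F19), (727, F19) ✓
(Origin=J99, Gate=H60): rows 10, 11 → {Pilot,Dest} = (729, F13), (729, F13) ✓
(Origin=J98, Gate=H29): row 13 → {Pilot,Dest} = (725, F16) ✓
(Origin=J83, Gate=H60): row 15 → {Pilot,Dest} = (732, F33) ✓
Every {Origin, Gate} value is associated with a single {Pilot, Dest} value, so {Origin, Gate} → {Pilot, Dest} holds.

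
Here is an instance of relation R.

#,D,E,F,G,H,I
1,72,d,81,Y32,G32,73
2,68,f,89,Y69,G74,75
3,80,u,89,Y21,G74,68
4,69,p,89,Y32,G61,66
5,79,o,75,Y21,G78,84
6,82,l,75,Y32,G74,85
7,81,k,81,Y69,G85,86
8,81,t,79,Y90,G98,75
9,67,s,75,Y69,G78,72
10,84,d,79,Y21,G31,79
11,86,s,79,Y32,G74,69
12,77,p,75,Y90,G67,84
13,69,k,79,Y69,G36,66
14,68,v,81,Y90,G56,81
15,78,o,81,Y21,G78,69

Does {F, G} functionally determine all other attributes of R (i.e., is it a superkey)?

Yes

All 15 rows have distinct {F, G} values, so {F, G} → (all attributes) holds and {F, G} is a superkey.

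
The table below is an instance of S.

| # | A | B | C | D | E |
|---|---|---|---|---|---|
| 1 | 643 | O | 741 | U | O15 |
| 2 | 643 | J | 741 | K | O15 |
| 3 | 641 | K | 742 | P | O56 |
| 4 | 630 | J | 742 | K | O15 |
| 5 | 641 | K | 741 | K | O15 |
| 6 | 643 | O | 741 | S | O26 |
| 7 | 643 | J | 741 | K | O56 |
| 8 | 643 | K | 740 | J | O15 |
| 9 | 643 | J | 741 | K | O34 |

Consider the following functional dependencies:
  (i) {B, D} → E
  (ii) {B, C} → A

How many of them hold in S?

1

(i) {B, D} → E: (B=J, D=K): rows 2, 4, 7, 9 → E takes values {O15, O56, O34} — violation — fails.
(ii) {B, C} → A: every LHS value maps to a single RHS value — holds.
1 of the 2 dependencies holds.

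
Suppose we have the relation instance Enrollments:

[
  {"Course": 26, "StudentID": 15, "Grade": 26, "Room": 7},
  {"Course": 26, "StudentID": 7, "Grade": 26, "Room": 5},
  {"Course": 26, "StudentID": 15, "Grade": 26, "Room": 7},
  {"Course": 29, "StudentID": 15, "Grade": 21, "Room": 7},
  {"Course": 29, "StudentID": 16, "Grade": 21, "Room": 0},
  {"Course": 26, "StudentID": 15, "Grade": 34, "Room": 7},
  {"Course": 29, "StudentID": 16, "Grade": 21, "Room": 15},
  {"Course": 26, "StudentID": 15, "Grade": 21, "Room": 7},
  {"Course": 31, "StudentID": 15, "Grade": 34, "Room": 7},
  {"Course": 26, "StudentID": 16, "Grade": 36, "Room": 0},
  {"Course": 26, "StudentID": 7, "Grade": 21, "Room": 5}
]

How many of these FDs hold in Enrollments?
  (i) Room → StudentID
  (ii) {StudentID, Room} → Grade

1

(i) Room → StudentID: every LHS value maps to a single RHS value — holds.
(ii) {StudentID, Room} → Grade: (StudentID=15, Room=7): 6 rows → Grade takes values {26, 21, 34} — violation; (StudentID=7, Room=5): 2 rows → Grade takes values {26, 21} — violation; (StudentID=16, Room=0): 2 rows → Grade takes values {21, 36} — violation — fails.
1 of the 2 dependencies holds.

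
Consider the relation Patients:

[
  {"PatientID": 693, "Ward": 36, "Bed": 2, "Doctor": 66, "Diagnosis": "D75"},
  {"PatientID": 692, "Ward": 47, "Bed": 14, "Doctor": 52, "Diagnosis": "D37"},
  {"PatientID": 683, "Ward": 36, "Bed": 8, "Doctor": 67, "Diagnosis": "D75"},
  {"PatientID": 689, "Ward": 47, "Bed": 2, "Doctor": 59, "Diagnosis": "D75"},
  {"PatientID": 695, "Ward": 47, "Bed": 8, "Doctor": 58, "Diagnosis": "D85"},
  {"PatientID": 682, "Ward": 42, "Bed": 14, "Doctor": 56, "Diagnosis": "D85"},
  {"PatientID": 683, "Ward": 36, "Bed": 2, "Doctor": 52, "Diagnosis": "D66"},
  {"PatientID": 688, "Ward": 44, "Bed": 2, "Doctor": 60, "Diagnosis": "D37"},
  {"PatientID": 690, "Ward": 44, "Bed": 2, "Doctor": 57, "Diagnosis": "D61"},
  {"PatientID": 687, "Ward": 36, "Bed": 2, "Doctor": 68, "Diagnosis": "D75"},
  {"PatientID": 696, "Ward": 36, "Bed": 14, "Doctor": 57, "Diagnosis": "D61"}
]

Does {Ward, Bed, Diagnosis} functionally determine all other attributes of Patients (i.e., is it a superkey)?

Two distinct rows share (Ward=36, Bed=2, Diagnosis=D75), so {Ward, Bed, Diagnosis} does not determine every attribute — not a superkey.

No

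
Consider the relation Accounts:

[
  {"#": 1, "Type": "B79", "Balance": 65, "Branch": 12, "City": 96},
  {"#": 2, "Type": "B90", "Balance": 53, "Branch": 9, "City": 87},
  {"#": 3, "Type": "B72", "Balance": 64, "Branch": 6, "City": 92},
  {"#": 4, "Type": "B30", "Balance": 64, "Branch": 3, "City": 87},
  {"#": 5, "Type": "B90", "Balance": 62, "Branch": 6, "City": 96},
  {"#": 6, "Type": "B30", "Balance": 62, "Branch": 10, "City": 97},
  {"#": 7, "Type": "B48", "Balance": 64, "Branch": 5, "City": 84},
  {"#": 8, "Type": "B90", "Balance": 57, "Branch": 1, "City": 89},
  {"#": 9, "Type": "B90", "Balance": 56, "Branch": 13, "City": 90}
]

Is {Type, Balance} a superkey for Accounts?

Yes

All 9 rows have distinct {Type, Balance} values, so {Type, Balance} → (all attributes) holds and {Type, Balance} is a superkey.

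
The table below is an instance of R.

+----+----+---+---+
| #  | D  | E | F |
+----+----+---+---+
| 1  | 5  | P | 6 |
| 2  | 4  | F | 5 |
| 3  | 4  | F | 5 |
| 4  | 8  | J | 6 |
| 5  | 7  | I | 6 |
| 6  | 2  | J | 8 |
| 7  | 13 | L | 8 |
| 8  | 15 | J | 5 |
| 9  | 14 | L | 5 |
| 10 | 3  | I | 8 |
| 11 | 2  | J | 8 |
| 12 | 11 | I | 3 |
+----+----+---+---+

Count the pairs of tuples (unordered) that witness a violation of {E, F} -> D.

0

(E=F, F=5): all 2 rows agree on D — 0 pairs.
(E=J, F=8): all 2 rows agree on D — 0 pairs.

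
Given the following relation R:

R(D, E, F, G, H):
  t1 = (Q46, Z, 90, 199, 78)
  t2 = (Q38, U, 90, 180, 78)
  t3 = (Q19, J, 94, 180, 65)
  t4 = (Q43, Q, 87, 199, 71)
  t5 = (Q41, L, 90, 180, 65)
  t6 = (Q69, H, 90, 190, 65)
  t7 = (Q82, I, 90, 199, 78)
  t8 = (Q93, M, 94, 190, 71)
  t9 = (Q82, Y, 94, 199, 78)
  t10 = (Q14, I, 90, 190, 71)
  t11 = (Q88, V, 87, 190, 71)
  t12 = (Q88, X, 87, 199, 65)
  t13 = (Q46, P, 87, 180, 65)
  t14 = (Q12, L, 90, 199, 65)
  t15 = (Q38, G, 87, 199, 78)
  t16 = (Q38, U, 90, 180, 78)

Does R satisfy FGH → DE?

No

(F=90, G=199, H=78): rows 1, 7 → {D,E} takes values {(Q46, Z), (Q82, I)} — violation
(F=90, G=180, H=78): rows 2, 16 → {D,E} = (Q38, U), (Q38, U) ✓
(F=94, G=180, H=65): row 3 → {D,E} = (Q19, J) ✓
(F=87, G=199, H=71): row 4 → {D,E} = (Q43, Q) ✓
(F=90, G=180, H=65): row 5 → {D,E} = (Q41, L) ✓
(F=90, G=190, H=65): row 6 → {D,E} = (Q69, H) ✓
(F=94, G=190, H=71): row 8 → {D,E} = (Q93, M) ✓
(F=94, G=199, H=78): row 9 → {D,E} = (Q82, Y) ✓
(F=90, G=190, H=71): row 10 → {D,E} = (Q14, I) ✓
(F=87, G=190, H=71): row 11 → {D,E} = (Q88, V) ✓
(F=87, G=199, H=65): row 12 → {D,E} = (Q88, X) ✓
(F=87, G=180, H=65): row 13 → {D,E} = (Q46, P) ✓
(F=90, G=199, H=65): row 14 → {D,E} = (Q12, L) ✓
(F=87, G=199, H=78): row 15 → {D,E} = (Q38, G) ✓
Two rows agree on FGH but differ on DE, so FGH → DE does not hold.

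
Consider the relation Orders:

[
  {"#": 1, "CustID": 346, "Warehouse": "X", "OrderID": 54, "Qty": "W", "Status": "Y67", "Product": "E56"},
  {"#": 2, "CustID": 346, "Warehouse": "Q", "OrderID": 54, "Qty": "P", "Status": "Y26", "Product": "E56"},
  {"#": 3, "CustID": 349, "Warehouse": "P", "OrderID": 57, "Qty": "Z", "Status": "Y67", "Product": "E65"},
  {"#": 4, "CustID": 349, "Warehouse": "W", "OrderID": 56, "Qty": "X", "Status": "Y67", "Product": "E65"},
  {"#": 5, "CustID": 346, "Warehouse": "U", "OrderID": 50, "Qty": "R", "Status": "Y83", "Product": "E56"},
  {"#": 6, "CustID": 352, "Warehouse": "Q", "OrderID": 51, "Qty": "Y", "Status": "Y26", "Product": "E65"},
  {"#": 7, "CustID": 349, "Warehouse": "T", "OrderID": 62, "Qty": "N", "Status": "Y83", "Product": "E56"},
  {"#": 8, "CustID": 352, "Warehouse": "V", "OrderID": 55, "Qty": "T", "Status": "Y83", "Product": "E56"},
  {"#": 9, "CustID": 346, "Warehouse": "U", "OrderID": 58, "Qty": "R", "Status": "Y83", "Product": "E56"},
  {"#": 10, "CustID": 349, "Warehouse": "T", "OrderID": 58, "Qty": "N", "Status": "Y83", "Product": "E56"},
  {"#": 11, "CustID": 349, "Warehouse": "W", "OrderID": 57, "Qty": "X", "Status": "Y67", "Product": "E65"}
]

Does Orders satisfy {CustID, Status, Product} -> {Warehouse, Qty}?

No

(CustID=346, Status=Y67, Product=E56): row 1 → {Warehouse,Qty} = (X, W) ✓
(CustID=346, Status=Y26, Product=E56): row 2 → {Warehouse,Qty} = (Q, P) ✓
(CustID=349, Status=Y67, Product=E65): rows 3, 4, 11 → {Warehouse,Qty} takes values {(P, Z), (W, X)} — violation
(CustID=346, Status=Y83, Product=E56): rows 5, 9 → {Warehouse,Qty} = (U, R), (U, R) ✓
(CustID=352, Status=Y26, Product=E65): row 6 → {Warehouse,Qty} = (Q, Y) ✓
(CustID=349, Status=Y83, Product=E56): rows 7, 10 → {Warehouse,Qty} = (T, N), (T, N) ✓
(CustID=352, Status=Y83, Product=E56): row 8 → {Warehouse,Qty} = (V, T) ✓
Two rows agree on {CustID, Status, Product} but differ on {Warehouse, Qty}, so {CustID, Status, Product} -> {Warehouse, Qty} does not hold.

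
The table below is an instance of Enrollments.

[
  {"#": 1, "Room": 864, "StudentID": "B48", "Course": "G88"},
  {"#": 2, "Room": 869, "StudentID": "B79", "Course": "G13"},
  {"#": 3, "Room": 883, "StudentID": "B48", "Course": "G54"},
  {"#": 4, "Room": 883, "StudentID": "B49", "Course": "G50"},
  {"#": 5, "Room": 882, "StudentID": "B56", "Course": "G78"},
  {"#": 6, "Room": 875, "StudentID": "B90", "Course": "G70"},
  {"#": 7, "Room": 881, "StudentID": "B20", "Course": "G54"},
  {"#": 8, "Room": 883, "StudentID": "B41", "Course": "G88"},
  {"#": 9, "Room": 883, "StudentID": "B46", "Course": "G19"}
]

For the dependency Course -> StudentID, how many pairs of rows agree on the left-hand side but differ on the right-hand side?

2

Course=G88: violating pairs (1,8) — 1 pair.
Course=G54: violating pairs (3,7) — 1 pair.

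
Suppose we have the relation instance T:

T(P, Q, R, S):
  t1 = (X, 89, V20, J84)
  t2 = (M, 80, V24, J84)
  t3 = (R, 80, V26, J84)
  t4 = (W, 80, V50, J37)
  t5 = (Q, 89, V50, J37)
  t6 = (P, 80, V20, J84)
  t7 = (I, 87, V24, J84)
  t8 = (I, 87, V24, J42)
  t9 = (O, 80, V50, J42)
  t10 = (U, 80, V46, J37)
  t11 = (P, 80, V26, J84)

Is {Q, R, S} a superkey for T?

Rows 3 and 11 have the same {Q, R, S} value (Q=80, R=V26, S=J84) but are distinct tuples, so {Q, R, S} does not determine every attribute — not a superkey.

No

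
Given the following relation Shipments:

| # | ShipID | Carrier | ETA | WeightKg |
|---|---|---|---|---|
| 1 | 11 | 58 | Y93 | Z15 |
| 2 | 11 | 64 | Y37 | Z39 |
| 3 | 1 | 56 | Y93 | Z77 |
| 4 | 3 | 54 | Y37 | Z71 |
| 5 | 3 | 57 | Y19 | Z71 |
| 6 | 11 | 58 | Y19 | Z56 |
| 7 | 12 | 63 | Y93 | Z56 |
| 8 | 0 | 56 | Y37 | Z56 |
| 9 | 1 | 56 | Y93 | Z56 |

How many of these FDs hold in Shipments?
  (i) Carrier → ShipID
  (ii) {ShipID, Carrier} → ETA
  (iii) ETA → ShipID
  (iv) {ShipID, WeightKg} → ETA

0

(i) Carrier → ShipID: Carrier=56: rows 3, 8, 9 → ShipID takes values {1, 0} — violation — fails.
(ii) {ShipID, Carrier} → ETA: (ShipID=11, Carrier=58): rows 1, 6 → ETA takes values {Y93, Y19} — violation — fails.
(iii) ETA → ShipID: ETA=Y93: rows 1, 3, 7, 9 → ShipID takes values {11, 1, 12} — violation; ETA=Y37: rows 2, 4, 8 → ShipID takes values {11, 3, 0} — violation; ETA=Y19: rows 5, 6 → ShipID takes values {3, 11} — violation — fails.
(iv) {ShipID, WeightKg} → ETA: (ShipID=3, WeightKg=Z71): rows 4, 5 → ETA takes values {Y37, Y19} — violation — fails.
None of the 4 dependencies hold.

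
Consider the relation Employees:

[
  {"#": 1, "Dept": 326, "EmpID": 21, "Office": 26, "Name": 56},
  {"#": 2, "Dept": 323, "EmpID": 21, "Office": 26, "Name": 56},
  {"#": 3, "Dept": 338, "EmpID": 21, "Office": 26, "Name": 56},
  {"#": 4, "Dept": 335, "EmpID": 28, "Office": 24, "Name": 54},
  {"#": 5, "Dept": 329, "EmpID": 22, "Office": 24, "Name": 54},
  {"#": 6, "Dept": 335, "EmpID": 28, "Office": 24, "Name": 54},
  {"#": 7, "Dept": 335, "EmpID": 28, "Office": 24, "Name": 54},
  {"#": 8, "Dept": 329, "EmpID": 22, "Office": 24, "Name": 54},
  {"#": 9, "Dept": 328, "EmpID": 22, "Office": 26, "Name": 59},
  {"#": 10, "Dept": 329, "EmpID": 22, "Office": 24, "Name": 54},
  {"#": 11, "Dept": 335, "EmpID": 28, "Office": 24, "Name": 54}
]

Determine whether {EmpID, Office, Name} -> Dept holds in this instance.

No

(EmpID=21, Office=26, Name=56): rows 1, 2, 3 → Dept takes values {326, 323, 338} — violation
(EmpID=28, Office=24, Name=54): rows 4, 6, 7, 11 → Dept = 335, 335, 335, 335 ✓
(EmpID=22, Office=24, Name=54): rows 5, 8, 10 → Dept = 329, 329, 329 ✓
(EmpID=22, Office=26, Name=59): row 9 → Dept = 328 ✓
Two rows agree on {EmpID, Office, Name} but differ on Dept, so {EmpID, Office, Name} -> Dept does not hold.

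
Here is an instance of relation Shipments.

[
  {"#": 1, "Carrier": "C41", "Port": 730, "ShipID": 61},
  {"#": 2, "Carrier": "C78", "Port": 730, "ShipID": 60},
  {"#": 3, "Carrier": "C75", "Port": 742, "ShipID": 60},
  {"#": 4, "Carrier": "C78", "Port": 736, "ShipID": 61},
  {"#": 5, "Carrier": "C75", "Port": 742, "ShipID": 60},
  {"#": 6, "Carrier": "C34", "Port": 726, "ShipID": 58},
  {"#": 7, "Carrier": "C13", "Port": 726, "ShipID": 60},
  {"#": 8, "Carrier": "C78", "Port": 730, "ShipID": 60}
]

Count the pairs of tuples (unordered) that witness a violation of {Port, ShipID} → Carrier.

(Port=730, ShipID=60): all 2 rows agree on Carrier — 0 pairs.
(Port=742, ShipID=60): all 2 rows agree on Carrier — 0 pairs.

0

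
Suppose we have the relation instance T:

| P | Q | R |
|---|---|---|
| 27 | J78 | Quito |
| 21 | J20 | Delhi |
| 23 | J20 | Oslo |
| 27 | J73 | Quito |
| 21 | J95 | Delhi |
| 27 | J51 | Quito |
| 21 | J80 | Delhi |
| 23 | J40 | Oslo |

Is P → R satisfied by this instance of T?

Yes

P=27: 3 rows → R = Quito, Quito, Quito ✓
P=21: 3 rows → R = Delhi, Delhi, Delhi ✓
P=23: 2 rows → R = Oslo, Oslo ✓
Every P value is associated with a single R value, so P → R holds.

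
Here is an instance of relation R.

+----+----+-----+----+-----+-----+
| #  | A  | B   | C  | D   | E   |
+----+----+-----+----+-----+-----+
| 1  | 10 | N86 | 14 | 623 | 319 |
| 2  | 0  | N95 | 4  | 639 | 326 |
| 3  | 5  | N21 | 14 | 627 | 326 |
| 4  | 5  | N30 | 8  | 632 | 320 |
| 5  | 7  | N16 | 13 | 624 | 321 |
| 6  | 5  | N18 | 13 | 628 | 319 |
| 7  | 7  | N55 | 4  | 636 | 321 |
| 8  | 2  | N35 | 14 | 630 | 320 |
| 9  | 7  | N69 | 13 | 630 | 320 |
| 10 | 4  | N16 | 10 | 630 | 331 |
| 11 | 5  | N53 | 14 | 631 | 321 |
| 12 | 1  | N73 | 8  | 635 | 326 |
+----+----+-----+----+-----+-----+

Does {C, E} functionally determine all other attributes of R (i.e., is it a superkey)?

Yes

All 12 rows have distinct {C, E} values, so {C, E} → (all attributes) holds and {C, E} is a superkey.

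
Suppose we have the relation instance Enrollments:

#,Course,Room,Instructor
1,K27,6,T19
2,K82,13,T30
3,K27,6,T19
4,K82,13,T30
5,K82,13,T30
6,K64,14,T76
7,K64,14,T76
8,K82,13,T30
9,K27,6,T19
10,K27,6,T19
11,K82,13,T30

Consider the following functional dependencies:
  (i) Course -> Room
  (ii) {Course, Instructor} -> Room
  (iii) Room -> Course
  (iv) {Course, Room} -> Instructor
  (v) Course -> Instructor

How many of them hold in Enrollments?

(i) Course -> Room: every LHS value maps to a single RHS value — holds.
(ii) {Course, Instructor} -> Room: every LHS value maps to a single RHS value — holds.
(iii) Room -> Course: every LHS value maps to a single RHS value — holds.
(iv) {Course, Room} -> Instructor: every LHS value maps to a single RHS value — holds.
(v) Course -> Instructor: every LHS value maps to a single RHS value — holds.
5 of the 5 dependencies hold.

5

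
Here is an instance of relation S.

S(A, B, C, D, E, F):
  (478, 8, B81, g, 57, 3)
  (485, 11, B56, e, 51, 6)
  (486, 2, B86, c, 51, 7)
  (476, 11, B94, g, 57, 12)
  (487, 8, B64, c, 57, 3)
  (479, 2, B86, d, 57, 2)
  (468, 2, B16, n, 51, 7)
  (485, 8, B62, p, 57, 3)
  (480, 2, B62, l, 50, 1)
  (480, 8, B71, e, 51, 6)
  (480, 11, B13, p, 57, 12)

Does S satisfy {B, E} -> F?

(B=8, E=57): 3 rows → F = 3, 3, 3 ✓
(B=11, E=51): 1 row → F = 6 ✓
(B=2, E=51): 2 rows → F = 7, 7 ✓
(B=11, E=57): 2 rows → F = 12, 12 ✓
(B=2, E=57): 1 row → F = 2 ✓
(B=2, E=50): 1 row → F = 1 ✓
(B=8, E=51): 1 row → F = 6 ✓
Every {B, E} value is associated with a single F value, so {B, E} -> F holds.

Yes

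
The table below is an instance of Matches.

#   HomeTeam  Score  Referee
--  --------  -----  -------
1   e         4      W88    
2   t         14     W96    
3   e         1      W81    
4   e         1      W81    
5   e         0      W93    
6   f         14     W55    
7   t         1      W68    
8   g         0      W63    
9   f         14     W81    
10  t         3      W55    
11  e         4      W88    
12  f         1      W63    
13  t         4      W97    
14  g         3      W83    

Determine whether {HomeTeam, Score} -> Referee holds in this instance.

No

(HomeTeam=e, Score=4): rows 1, 11 → Referee = W88, W88 ✓
(HomeTeam=t, Score=14): row 2 → Referee = W96 ✓
(HomeTeam=e, Score=1): rows 3, 4 → Referee = W81, W81 ✓
(HomeTeam=e, Score=0): row 5 → Referee = W93 ✓
(HomeTeam=f, Score=14): rows 6, 9 → Referee takes values {W55, W81} — violation
(HomeTeam=t, Score=1): row 7 → Referee = W68 ✓
(HomeTeam=g, Score=0): row 8 → Referee = W63 ✓
(HomeTeam=t, Score=3): row 10 → Referee = W55 ✓
(HomeTeam=f, Score=1): row 12 → Referee = W63 ✓
(HomeTeam=t, Score=4): row 13 → Referee = W97 ✓
(HomeTeam=g, Score=3): row 14 → Referee = W83 ✓
Two rows agree on {HomeTeam, Score} but differ on Referee, so {HomeTeam, Score} -> Referee does not hold.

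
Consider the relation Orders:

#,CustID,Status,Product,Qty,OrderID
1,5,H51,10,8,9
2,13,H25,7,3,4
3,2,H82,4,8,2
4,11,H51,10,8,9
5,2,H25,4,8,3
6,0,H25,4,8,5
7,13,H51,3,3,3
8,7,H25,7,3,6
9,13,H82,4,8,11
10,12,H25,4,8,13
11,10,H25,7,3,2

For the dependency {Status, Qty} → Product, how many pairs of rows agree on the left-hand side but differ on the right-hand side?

0

(Status=H51, Qty=8): all 2 rows agree on Product — 0 pairs.
(Status=H25, Qty=3): all 3 rows agree on Product — 0 pairs.
(Status=H82, Qty=8): all 2 rows agree on Product — 0 pairs.
(Status=H25, Qty=8): all 3 rows agree on Product — 0 pairs.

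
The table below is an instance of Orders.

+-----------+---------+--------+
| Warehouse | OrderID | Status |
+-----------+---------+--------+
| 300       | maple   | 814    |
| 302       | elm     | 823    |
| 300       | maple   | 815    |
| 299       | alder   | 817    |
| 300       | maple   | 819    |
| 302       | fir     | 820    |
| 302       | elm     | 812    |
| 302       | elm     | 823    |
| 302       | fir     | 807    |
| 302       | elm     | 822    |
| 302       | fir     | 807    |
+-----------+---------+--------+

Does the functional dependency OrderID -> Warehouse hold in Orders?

OrderID=maple: 3 rows → Warehouse = 300, 300, 300 ✓
OrderID=elm: 4 rows → Warehouse = 302, 302, 302, 302 ✓
OrderID=alder: 1 row → Warehouse = 299 ✓
OrderID=fir: 3 rows → Warehouse = 302, 302, 302 ✓
Every OrderID value is associated with a single Warehouse value, so OrderID -> Warehouse holds.

Yes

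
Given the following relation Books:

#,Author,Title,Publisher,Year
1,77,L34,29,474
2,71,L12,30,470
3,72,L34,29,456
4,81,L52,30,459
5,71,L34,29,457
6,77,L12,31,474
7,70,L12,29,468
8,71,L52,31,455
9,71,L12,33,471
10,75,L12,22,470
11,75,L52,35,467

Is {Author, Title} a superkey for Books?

No

Rows 2 and 9 have the same {Author, Title} value (Author=71, Title=L12) but are distinct tuples, so {Author, Title} does not determine every attribute — not a superkey.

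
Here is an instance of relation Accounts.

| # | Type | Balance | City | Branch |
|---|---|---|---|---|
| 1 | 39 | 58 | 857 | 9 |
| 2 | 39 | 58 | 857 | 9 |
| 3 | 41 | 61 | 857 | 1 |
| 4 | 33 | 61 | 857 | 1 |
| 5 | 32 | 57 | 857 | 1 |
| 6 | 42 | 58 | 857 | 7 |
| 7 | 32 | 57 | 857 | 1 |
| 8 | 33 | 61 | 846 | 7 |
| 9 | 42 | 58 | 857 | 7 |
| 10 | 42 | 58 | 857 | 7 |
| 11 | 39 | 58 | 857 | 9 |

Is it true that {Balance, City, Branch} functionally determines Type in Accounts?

No

(Balance=58, City=857, Branch=9): rows 1, 2, 11 → Type = 39, 39, 39 ✓
(Balance=61, City=857, Branch=1): rows 3, 4 → Type takes values {41, 33} — violation
(Balance=57, City=857, Branch=1): rows 5, 7 → Type = 32, 32 ✓
(Balance=58, City=857, Branch=7): rows 6, 9, 10 → Type = 42, 42, 42 ✓
(Balance=61, City=846, Branch=7): row 8 → Type = 33 ✓
Two rows agree on {Balance, City, Branch} but differ on Type, so {Balance, City, Branch} -> Type does not hold.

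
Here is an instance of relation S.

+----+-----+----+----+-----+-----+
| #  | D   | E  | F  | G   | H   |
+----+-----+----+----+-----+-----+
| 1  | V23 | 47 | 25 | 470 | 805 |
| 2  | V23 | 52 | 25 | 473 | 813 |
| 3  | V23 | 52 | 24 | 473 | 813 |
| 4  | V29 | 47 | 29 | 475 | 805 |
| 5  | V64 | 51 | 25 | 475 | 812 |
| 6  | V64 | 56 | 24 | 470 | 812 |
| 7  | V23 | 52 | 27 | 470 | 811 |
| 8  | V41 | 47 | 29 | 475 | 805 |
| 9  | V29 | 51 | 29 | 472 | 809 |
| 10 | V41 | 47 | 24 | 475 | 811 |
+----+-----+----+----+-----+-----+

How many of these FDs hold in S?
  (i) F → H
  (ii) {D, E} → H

(i) F → H: F=25: rows 1, 2, 5 → H takes values {805, 813, 812} — violation; F=24: rows 3, 6, 10 → H takes values {813, 812, 811} — violation; F=29: rows 4, 8, 9 → H takes values {805, 809} — violation — fails.
(ii) {D, E} → H: (D=V23, E=52): rows 2, 3, 7 → H takes values {813, 811} — violation; (D=V41, E=47): rows 8, 10 → H takes values {805, 811} — violation — fails.
None of the 2 dependencies hold.

0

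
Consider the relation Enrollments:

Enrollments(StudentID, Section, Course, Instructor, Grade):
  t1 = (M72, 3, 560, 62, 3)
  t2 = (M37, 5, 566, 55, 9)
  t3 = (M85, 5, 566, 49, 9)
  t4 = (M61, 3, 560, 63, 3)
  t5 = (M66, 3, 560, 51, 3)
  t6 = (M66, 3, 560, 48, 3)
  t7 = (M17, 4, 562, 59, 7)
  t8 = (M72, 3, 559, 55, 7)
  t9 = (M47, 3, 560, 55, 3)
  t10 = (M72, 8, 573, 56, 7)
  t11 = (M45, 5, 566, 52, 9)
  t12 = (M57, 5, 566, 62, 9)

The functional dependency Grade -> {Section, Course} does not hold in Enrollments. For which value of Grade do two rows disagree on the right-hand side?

7

Grade=3: rows 1, 4, 5, 6, 9 → {Section,Course} = (3, 560), (3, 560), (3, 560), (3, 560), (3, 560) ✓
Grade=9: rows 2, 3, 11, 12 → {Section,Course} = (5, 566), (5, 566), (5, 566), (5, 566) ✓
Grade=7: rows 7, 8, 10 → {Section,Course} takes values {(4, 562), (3, 559), (8, 573)} — violation
The only Grade value with inconsistent RHS is Grade=7.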